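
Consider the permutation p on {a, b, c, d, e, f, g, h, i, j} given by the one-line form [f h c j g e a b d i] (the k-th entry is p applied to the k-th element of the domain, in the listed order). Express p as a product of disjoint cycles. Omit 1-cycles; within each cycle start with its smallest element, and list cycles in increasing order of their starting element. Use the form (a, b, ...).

(a, f, e, g)(b, h)(d, j, i)

From a: a → f → e → g → a, closing the cycle (a, f, e, g).
Continuing from each remaining unvisited element yields (a, f, e, g)(b, h)(d, j, i).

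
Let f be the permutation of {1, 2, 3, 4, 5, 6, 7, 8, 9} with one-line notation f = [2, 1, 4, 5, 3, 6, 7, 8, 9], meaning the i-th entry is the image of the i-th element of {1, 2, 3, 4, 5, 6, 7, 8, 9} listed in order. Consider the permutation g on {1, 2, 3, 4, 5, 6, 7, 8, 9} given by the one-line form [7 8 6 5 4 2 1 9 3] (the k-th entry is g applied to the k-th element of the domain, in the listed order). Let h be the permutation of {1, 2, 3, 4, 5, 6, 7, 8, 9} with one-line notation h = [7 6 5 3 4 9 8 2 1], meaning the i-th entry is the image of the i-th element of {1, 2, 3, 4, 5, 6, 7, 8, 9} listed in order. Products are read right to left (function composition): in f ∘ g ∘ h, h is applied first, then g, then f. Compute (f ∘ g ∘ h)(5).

(f ∘ g ∘ h)(5) = f(g(h(5))). h(5) = 4, then g(4) = 5, then f(5) = 3, so the result is 3.

3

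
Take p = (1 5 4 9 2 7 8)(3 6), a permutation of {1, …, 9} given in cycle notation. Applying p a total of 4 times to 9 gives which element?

9 lies in the 7-cycle (1 5 4 9 2 7 8).
Stepping 4 places around the cycle: 9 → 2 → 7 → 8 → 1.

1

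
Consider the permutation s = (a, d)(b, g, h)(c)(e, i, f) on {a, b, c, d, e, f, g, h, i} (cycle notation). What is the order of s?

6

The disjoint cycles have lengths 3, 3, 2, 1.
Since disjoint cycles commute, ord(s) = lcm(3, 3, 2) = 6.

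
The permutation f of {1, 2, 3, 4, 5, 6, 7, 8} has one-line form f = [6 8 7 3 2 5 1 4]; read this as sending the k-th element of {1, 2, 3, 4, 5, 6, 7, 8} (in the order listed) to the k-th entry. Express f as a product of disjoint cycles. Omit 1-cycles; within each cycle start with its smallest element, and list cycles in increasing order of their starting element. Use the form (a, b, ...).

(1, 6, 5, 2, 8, 4, 3, 7)

From 1: 1 → 6 → 5 → 2 → 8 → 4 → 3 → 7 → 1, closing the cycle (1, 6, 5, 2, 8, 4, 3, 7).
Repeating from the next unused element and collecting all non-trivial cycles gives (1, 6, 5, 2, 8, 4, 3, 7).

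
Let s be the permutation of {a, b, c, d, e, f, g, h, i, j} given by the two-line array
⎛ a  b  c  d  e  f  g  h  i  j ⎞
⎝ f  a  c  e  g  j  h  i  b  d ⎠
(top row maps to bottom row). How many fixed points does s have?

The fixed points (elements with s(x) = x) are {c}, so there is 1.

1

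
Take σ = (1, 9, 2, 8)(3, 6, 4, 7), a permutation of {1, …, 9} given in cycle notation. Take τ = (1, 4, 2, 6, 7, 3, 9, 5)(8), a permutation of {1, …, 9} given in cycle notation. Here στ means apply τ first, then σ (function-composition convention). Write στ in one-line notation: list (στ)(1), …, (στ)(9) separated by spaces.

For each element, apply τ then σ: 1 → 4 → 7; 2 → 6 → 4; 3 → 9 → 2; 4 → 2 → 8; 5 → 1 → 9; 6 → 7 → 3; 7 → 3 → 6; 8 → 8 → 1; 9 → 5 → 5.
Collecting the images, στ = [7 4 2 8 9 3 6 1 5].

7 4 2 8 9 3 6 1 5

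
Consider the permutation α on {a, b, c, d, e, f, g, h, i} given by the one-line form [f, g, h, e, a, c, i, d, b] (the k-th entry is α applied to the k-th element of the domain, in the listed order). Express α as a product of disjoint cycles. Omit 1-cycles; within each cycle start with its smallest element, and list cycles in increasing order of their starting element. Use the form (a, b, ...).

(a, f, c, h, d, e)(b, g, i)

Iterating α from a gives a → f → c → h → d → e → a; that is the 6-cycle (a, f, c, h, d, e).
Continuing from each remaining unvisited element yields (a, f, c, h, d, e)(b, g, i).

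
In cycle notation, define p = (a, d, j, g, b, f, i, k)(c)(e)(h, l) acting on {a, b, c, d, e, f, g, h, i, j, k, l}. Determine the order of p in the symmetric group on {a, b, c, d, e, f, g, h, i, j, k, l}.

The disjoint cycles have lengths 8, 2, 1, 1.
Since disjoint cycles commute, ord(p) = lcm(8, 2) = 8.

8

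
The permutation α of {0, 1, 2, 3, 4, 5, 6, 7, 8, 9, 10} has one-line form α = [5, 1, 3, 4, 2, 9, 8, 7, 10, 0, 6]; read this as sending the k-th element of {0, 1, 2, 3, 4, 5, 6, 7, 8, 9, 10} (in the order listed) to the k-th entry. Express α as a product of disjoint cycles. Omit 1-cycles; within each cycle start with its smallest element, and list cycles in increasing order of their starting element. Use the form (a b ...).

Start at 0 and follow images: 0 → 5 → 9 → 0, giving the cycle (0 5 9).
Repeating from the next unused element and collecting all non-trivial cycles gives (0 5 9)(2 3 4)(6 8 10).

(0 5 9)(2 3 4)(6 8 10)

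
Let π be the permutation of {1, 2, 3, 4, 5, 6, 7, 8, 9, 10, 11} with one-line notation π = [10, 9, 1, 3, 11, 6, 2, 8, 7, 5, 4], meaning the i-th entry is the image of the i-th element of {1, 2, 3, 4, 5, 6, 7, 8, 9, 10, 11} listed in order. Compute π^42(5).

5

Tracing 5 → 11 → … returns to 5 after 6 steps, so 5 lies in a 6-cycle (1, 10, 5, 11, 4, 3).
Since the cycle has length 6, π^42 acts on it the same as π^0 (42 mod 6 = 0).
So π^42(5) = 5.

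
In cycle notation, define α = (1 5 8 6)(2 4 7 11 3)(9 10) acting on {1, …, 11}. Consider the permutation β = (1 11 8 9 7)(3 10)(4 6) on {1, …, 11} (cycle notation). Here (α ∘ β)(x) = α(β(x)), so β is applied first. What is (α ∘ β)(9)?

11

First apply β: β(9) = 7, then α(7) = 11. Thus (α ∘ β)(9) = 11.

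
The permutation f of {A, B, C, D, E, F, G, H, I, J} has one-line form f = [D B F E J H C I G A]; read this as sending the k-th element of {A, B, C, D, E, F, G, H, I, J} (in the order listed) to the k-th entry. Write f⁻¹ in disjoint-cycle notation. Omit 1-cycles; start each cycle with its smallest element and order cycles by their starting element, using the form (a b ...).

(A J E D)(C G I H F)

The cycle decomposition of f is (A D E J)(C F H I G).
The inverse reverses every cycle; in canonical form, f⁻¹ = (A J E D)(C G I H F).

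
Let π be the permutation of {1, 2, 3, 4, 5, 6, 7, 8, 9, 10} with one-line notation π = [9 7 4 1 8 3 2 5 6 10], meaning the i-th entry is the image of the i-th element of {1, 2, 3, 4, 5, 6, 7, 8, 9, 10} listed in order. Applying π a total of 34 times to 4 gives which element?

Tracing 4 → 1 → … returns to 4 after 5 steps, so 4 lies in a 5-cycle (1, 9, 6, 3, 4).
Powers repeat with period 5 on this cycle, and 34 mod 5 = 4, so π^34(4) = π^4(4).
Advancing 4 steps from 4: 4 → 1 → 9 → 6 → 3.

3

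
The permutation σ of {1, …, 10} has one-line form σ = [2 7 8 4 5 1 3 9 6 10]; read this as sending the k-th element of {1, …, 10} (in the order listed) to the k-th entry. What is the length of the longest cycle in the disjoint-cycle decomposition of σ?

Decomposing into disjoint cycles gives (1 2 7 3 8 9 6); the longest has length 7.

7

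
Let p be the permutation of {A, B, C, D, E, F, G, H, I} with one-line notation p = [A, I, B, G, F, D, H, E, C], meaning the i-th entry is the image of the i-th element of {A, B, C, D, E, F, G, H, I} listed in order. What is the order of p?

15

Decomposing into disjoint cycles gives cycle lengths 5, 3, 1.
The order of p is the least common multiple of its cycle lengths: lcm(5, 3) = 15.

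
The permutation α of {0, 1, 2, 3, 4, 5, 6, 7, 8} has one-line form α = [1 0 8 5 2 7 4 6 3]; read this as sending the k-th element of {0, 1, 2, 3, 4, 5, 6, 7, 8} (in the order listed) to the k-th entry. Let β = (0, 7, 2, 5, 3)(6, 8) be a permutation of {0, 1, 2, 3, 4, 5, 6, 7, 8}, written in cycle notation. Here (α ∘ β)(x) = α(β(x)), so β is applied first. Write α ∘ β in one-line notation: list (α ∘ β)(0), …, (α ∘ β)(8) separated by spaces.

6 0 7 1 2 5 3 8 4

Chase each element through β then α: 0 → 7 → 6; 1 → 1 → 0; 2 → 5 → 7; 3 → 0 → 1; 4 → 4 → 2; 5 → 3 → 5; 6 → 8 → 3; 7 → 2 → 8; 8 → 6 → 4.
So α ∘ β in one-line form is 6 0 7 1 2 5 3 8 4.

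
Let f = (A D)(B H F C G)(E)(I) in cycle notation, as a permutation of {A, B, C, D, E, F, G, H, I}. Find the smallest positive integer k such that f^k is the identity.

10

The disjoint cycles have lengths 5, 2, 1, 1.
The order of f is the least common multiple of its cycle lengths: lcm(5, 2) = 10.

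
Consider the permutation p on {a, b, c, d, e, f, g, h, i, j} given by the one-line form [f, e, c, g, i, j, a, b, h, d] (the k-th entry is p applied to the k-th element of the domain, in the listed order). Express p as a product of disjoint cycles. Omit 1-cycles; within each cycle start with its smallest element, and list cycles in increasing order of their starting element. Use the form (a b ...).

(a f j d g)(b e i h)

From a: a → f → j → d → g → a, closing the cycle (a f j d g).
Repeating from the next unused element and collecting all non-trivial cycles gives (a f j d g)(b e i h).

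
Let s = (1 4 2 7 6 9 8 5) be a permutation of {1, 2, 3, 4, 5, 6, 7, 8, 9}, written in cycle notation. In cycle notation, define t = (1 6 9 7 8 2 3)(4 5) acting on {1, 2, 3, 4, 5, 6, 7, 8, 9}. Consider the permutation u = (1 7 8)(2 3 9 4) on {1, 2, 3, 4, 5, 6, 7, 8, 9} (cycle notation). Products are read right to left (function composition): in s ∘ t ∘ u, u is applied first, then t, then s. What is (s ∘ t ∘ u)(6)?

8

(s ∘ t ∘ u)(6) = s(t(u(6))). u(6) = 6, then t(6) = 9, then s(9) = 8, so the result is 8.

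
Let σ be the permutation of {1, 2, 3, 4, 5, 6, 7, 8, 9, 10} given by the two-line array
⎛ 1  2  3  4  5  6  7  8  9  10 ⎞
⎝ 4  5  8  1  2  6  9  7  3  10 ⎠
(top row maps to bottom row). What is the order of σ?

4

Writing σ as disjoint cycles, the cycle lengths are 4, 2, 2, 1, 1.
The order of σ is the least common multiple of its cycle lengths: lcm(4, 2, 2) = 4.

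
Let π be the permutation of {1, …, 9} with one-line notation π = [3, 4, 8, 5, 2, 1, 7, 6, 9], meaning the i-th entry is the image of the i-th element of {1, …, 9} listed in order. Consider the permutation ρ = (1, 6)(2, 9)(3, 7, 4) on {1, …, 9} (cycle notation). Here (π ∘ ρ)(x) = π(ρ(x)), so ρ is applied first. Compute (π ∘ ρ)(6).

First apply ρ: ρ(6) = 1, then π(1) = 3. Thus (π ∘ ρ)(6) = 3.

3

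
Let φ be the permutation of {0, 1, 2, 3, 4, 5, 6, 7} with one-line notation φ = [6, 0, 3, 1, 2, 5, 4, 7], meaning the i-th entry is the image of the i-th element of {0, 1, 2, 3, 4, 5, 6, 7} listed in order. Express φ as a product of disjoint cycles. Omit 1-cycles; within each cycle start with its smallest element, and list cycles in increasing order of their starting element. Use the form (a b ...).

Start at 0 and follow images: 0 → 6 → 4 → 2 → 3 → 1 → 0, giving the cycle (0 6 4 2 3 1).
Repeating from the next unused element and collecting all non-trivial cycles gives (0 6 4 2 3 1).

(0 6 4 2 3 1)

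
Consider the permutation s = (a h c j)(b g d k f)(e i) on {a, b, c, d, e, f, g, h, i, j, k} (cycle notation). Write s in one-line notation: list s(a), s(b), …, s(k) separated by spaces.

Each element maps to the next entry in its cycle (wrapping to the front): a→h, b→g, c→j, d→k, e→i, f→b, g→d, h→c, i→e, j→a, k→f.
Listing these in domain order gives h g j k i b d c e a f.

h g j k i b d c e a f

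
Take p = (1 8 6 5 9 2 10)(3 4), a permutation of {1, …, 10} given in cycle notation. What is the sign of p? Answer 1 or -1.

-1

The cycle lengths are 7, 2, 1.
A cycle of length ℓ contributes ℓ−1 transpositions, so p is a product of 6 + 1 = 7 transpositions — odd.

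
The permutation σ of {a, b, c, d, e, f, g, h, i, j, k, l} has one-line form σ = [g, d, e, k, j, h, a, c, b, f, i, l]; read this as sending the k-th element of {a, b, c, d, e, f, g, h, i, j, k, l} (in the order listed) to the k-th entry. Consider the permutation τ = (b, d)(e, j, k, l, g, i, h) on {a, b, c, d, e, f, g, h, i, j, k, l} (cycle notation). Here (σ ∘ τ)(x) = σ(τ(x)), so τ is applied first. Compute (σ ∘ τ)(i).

c

First apply τ: τ(i) = h, then σ(h) = c. Thus (σ ∘ τ)(i) = c.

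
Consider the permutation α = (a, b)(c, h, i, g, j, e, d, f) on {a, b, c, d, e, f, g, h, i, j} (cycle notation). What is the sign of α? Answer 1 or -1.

The cycle lengths are 8, 2.
A cycle is odd iff its length is even; α has 2 even-length cycles, so sgn(α) = (−1)^2 and α is even.

1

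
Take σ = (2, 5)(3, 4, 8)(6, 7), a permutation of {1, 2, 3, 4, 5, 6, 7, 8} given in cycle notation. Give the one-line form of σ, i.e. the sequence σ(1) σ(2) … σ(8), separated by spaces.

1 5 4 8 2 7 6 3

Each element maps to the next entry in its cycle (wrapping to the front): 1↦1, 2↦5, 3↦4, 4↦8, 5↦2, 6↦7, 7↦6, 8↦3.
Listing these in domain order gives 1 5 4 8 2 7 6 3.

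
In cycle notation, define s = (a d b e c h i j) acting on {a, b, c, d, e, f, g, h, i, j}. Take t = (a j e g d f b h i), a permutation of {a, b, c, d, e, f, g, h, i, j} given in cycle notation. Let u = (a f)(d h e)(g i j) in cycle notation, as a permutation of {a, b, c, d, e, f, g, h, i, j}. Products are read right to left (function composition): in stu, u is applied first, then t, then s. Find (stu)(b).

i

Apply the permutations in order: u(b) = b, then t(b) = h, then s(h) = i. So (stu)(b) = i.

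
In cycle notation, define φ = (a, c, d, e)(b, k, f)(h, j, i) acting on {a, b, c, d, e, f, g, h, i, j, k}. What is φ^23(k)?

b

k lies in the 3-cycle (b, k, f).
Powers repeat with period 3 on this cycle, and 23 mod 3 = 2, so φ^23(k) = φ^2(k).
Stepping 2 places around the cycle: k → f → b.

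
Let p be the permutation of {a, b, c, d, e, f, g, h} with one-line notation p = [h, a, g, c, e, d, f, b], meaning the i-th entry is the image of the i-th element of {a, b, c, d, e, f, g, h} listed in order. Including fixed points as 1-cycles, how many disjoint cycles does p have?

The cycle decomposition is (a, h, b)(c, g, f, d)(e), which has 3 cycles (counting 1-cycles).

3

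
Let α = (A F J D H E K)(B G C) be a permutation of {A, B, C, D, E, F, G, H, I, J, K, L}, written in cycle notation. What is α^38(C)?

C lies in the 3-cycle (B G C).
Powers repeat with period 3 on this cycle, and 38 mod 3 = 2, so α^38(C) = α^2(C).
Advancing 2 steps from C: C → B → G.

G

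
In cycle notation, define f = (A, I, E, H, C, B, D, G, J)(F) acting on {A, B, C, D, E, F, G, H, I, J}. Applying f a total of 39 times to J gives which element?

E

J lies in the 9-cycle (A, I, E, H, C, B, D, G, J).
On a 9-cycle, f^9 is the identity, so f^39 = f^3 there (39 ≡ 3 mod 9).
Advancing 3 steps from J: J → A → I → E.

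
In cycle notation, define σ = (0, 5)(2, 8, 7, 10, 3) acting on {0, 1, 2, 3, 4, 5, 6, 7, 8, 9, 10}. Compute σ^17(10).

10 lies in the 5-cycle (2, 8, 7, 10, 3).
Since the cycle has length 5, σ^17 acts on it the same as σ^2 (17 mod 5 = 2).
Advancing 2 steps from 10: 10 → 3 → 2.

2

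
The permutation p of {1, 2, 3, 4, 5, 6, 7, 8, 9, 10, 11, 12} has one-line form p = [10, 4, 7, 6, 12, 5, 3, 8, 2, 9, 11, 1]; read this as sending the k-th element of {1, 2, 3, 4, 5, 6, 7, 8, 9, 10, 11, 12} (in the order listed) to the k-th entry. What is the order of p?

Decomposing into disjoint cycles gives cycle lengths 8, 2, 1, 1.
Since disjoint cycles commute, ord(p) = lcm(8, 2) = 8.

8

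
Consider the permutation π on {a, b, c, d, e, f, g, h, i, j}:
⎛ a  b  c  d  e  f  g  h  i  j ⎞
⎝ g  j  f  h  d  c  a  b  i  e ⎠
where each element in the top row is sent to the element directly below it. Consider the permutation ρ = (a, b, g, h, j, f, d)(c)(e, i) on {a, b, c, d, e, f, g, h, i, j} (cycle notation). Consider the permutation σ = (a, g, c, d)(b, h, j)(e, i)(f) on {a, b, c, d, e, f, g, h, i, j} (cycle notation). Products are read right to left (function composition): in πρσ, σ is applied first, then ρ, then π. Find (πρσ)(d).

Apply the permutations in order: σ(d) = a, then ρ(a) = b, then π(b) = j. So (πρσ)(d) = j.

j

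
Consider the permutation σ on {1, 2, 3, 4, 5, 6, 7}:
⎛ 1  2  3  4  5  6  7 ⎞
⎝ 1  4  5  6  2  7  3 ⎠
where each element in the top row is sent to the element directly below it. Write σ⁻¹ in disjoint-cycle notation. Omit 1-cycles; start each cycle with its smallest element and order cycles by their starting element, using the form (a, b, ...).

First write σ in disjoint cycles: (2, 4, 6, 7, 3, 5).
The inverse reverses every cycle; in canonical form, σ⁻¹ = (2, 5, 3, 7, 6, 4).

(2, 5, 3, 7, 6, 4)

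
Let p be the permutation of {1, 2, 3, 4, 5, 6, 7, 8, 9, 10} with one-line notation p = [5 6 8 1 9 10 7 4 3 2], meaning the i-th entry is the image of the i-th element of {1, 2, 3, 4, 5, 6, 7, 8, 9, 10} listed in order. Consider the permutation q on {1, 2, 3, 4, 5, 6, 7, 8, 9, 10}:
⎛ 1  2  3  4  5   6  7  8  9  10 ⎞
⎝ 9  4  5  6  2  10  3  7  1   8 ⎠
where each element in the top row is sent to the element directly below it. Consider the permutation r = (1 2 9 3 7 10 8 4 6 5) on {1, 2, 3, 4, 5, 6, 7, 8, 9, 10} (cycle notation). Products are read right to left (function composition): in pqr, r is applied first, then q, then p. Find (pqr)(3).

Apply the permutations in order: r(3) = 7, then q(7) = 3, then p(3) = 8. So (pqr)(3) = 8.

8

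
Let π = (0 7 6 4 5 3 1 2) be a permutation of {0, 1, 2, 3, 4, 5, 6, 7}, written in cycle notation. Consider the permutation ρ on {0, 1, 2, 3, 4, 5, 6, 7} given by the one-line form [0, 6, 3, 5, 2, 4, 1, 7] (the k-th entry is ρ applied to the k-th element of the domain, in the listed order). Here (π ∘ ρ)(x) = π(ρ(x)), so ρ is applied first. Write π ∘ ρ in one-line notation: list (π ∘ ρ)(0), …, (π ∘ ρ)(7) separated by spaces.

Chase each element through ρ then π: 0 → 0 → 7; 1 → 6 → 4; 2 → 3 → 1; 3 → 5 → 3; 4 → 2 → 0; 5 → 4 → 5; 6 → 1 → 2; 7 → 7 → 6.
So π ∘ ρ in one-line form is 7 4 1 3 0 5 2 6.

7 4 1 3 0 5 2 6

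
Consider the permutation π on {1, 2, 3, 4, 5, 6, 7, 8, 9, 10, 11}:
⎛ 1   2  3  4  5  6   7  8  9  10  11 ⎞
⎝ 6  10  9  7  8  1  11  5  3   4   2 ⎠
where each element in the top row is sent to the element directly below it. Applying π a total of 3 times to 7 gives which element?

10

Tracing 7 → 11 → … returns to 7 after 5 steps, so 7 lies in a 5-cycle (2, 10, 4, 7, 11).
Stepping 3 places around the cycle: 7 → 11 → 2 → 10.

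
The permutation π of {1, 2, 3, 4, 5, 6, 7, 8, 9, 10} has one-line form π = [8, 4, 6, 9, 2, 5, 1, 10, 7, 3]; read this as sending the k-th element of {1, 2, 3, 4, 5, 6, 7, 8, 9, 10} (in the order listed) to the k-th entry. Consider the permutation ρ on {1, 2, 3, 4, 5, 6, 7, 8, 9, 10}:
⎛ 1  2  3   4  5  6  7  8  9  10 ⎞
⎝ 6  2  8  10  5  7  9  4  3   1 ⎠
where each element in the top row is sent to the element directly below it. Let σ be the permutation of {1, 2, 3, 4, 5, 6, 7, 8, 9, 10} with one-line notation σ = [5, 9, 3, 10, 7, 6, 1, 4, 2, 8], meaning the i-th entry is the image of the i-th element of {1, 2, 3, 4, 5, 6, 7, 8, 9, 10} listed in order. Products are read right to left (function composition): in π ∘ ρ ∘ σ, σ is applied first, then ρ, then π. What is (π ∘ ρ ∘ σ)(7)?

Chase 7: σ(7) = 1; ρ(1) = 6; π(6) = 5. Hence (π ∘ ρ ∘ σ)(7) = 5.

5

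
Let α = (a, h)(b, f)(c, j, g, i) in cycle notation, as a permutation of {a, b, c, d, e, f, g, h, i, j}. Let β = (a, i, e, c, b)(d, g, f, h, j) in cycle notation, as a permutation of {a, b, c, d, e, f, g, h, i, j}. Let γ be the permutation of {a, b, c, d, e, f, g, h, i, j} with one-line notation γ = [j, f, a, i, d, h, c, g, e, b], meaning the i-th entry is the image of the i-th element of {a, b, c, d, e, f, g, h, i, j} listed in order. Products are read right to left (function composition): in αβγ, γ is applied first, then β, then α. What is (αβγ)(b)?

Apply the permutations in order: γ(b) = f, then β(f) = h, then α(h) = a. So (αβγ)(b) = a.

a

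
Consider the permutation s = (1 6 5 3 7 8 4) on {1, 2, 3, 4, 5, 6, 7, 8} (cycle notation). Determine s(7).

8

Within (1 6 5 3 7 8 4), 7 ↦ 8.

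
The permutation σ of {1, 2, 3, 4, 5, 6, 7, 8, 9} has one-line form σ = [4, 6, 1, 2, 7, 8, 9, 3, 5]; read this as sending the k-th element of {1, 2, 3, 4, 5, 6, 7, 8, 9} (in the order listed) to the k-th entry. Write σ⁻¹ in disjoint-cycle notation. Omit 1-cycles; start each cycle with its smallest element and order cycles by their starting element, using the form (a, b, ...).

(1, 3, 8, 6, 2, 4)(5, 9, 7)

First write σ in disjoint cycles: (1, 4, 2, 6, 8, 3)(5, 7, 9).
Reversing each cycle (and rotating so the smallest element leads) gives σ⁻¹ = (1, 3, 8, 6, 2, 4)(5, 9, 7).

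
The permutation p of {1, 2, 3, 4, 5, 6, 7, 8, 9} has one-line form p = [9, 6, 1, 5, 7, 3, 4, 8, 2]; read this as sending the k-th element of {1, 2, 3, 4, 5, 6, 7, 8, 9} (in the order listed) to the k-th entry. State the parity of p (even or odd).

even

In disjoint-cycle form the cycle lengths are 5, 3, 1.
A cycle of length ℓ contributes ℓ−1 transpositions, so p is a product of 4 + 2 = 6 transpositions — even.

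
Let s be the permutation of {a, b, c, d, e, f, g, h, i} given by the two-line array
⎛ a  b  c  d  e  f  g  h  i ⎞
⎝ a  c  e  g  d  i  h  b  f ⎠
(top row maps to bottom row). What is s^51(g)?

Tracing g → h → … returns to g after 6 steps, so g lies in a 6-cycle (b c e d g h).
Since the cycle has length 6, s^51 acts on it the same as s^3 (51 mod 6 = 3).
Advancing 3 steps from g: g → h → b → c.

c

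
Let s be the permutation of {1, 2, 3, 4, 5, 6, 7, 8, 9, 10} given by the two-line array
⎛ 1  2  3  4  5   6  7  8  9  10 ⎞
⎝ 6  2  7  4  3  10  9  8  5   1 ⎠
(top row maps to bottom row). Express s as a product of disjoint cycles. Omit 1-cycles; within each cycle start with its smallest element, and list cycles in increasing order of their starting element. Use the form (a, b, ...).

From 1: 1 → 6 → 10 → 1, closing the cycle (1, 6, 10).
Repeating from the next unused element and collecting all non-trivial cycles gives (1, 6, 10)(3, 7, 9, 5).

(1, 6, 10)(3, 7, 9, 5)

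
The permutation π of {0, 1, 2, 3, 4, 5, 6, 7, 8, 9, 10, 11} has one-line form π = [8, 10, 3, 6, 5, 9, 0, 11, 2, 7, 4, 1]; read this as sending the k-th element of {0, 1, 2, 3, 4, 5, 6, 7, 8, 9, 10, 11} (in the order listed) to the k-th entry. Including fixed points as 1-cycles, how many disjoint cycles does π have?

2

The cycle decomposition is (0, 8, 2, 3, 6)(1, 10, 4, 5, 9, 7, 11), which has 2 cycles (counting 1-cycles).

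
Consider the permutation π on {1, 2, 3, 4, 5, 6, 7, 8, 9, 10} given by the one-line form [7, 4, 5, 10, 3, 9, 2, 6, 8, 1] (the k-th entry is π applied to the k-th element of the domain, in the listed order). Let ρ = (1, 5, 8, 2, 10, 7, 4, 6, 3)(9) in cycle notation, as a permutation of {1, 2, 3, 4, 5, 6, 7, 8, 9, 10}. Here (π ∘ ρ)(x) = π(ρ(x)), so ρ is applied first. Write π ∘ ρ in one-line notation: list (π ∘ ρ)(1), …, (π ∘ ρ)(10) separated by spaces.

3 1 7 9 6 5 10 4 8 2

(π ∘ ρ)(x) = π(ρ(x)). Computing each image: π(ρ(1)) = π(5) = 3, π(ρ(2)) = π(10) = 1, π(ρ(3)) = π(1) = 7, π(ρ(4)) = π(6) = 9, π(ρ(5)) = π(8) = 6, π(ρ(6)) = π(3) = 5, π(ρ(7)) = π(4) = 10, π(ρ(8)) = π(2) = 4, π(ρ(9)) = π(9) = 8, π(ρ(10)) = π(7) = 2.
Hence π ∘ ρ = [3 1 7 9 6 5 10 4 8 2].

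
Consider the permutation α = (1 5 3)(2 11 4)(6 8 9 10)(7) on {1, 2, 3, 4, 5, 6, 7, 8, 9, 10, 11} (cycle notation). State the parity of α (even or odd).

odd

The cycle lengths are 4, 3, 3, 1.
A cycle of length ℓ contributes ℓ−1 transpositions, so α is a product of 3 + 2 + 2 = 7 transpositions — odd.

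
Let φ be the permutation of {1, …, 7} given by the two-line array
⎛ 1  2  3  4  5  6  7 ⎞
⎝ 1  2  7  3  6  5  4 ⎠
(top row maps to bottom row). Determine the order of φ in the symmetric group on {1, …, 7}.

6

Decomposing into disjoint cycles gives cycle lengths 3, 2, 1, 1.
Since disjoint cycles commute, ord(φ) = lcm(3, 2) = 6.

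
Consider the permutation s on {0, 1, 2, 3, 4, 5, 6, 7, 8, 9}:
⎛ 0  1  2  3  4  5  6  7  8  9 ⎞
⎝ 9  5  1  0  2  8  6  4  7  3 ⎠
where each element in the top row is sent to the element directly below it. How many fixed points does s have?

The fixed points (elements with s(x) = x) are {6}, so there is 1.

1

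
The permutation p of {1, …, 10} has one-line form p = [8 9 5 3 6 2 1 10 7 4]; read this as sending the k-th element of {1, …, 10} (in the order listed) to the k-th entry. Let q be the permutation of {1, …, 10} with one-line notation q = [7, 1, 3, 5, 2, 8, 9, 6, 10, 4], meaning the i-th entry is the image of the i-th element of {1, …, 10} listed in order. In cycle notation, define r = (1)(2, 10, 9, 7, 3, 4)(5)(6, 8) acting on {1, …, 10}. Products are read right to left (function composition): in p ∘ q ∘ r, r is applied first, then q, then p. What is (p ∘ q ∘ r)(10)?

Chase 10: r(10) = 9; q(9) = 10; p(10) = 4. Hence (p ∘ q ∘ r)(10) = 4.

4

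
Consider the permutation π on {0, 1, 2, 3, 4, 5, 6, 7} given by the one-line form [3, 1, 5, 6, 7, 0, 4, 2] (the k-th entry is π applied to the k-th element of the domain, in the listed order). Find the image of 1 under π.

1 is element number 2 of the domain, and entry number 2 of the one-line form is 1, so π(1) = 1.

1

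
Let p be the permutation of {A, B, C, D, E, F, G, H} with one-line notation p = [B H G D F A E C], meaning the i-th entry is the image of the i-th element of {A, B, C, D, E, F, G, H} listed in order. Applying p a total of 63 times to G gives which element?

G

Tracing G → E → … returns to G after 7 steps, so G lies in a 7-cycle (A B H C G E F).
On a 7-cycle, p^7 is the identity, so p^63 = p^0 there (63 ≡ 0 mod 7).
So p^63(G) = G.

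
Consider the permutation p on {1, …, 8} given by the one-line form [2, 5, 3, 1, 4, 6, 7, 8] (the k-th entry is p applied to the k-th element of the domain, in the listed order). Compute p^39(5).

Tracing 5 → 4 → … returns to 5 after 4 steps, so 5 lies in a 4-cycle (1, 2, 5, 4).
Since the cycle has length 4, p^39 acts on it the same as p^3 (39 mod 4 = 3).
Advancing 3 steps from 5: 5 → 4 → 1 → 2.

2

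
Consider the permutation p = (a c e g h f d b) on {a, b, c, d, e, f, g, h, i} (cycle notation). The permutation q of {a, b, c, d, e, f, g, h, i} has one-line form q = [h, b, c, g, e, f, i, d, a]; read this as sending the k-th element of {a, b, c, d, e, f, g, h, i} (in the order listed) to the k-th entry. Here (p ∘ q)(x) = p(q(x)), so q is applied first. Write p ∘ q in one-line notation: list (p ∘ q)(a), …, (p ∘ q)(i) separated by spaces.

(p ∘ q)(x) = p(q(x)). Computing each image: p(q(a)) = p(h) = f, p(q(b)) = p(b) = a, p(q(c)) = p(c) = e, p(q(d)) = p(g) = h, p(q(e)) = p(e) = g, p(q(f)) = p(f) = d, p(q(g)) = p(i) = i, p(q(h)) = p(d) = b, p(q(i)) = p(a) = c.
Hence p ∘ q = [f a e h g d i b c].

f a e h g d i b c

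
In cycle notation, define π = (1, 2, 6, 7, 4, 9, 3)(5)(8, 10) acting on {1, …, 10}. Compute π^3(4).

1

4 lies in the 7-cycle (1, 2, 6, 7, 4, 9, 3).
Advancing 3 steps from 4: 4 → 9 → 3 → 1.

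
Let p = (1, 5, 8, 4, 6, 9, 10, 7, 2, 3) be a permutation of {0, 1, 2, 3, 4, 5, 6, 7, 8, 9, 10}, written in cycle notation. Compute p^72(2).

1

2 lies in the 10-cycle (1, 5, 8, 4, 6, 9, 10, 7, 2, 3).
Since the cycle has length 10, p^72 acts on it the same as p^2 (72 mod 10 = 2).
Stepping 2 places around the cycle: 2 → 3 → 1.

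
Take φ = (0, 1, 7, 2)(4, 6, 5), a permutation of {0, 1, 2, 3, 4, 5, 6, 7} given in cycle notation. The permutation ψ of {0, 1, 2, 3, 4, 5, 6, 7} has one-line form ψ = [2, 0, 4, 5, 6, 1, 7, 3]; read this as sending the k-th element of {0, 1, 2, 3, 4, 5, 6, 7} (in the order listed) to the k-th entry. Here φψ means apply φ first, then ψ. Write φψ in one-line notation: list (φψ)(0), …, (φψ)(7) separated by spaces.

0 3 2 5 7 6 1 4

For each element, apply φ then ψ: 0 → 1 → 0; 1 → 7 → 3; 2 → 0 → 2; 3 → 3 → 5; 4 → 6 → 7; 5 → 4 → 6; 6 → 5 → 1; 7 → 2 → 4.
So φψ in one-line form is 0 3 2 5 7 6 1 4.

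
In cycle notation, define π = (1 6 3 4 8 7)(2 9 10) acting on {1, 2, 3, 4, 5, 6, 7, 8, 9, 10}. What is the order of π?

6

The disjoint cycles have lengths 6, 3, 1.
Since disjoint cycles commute, ord(π) = lcm(6, 3) = 6.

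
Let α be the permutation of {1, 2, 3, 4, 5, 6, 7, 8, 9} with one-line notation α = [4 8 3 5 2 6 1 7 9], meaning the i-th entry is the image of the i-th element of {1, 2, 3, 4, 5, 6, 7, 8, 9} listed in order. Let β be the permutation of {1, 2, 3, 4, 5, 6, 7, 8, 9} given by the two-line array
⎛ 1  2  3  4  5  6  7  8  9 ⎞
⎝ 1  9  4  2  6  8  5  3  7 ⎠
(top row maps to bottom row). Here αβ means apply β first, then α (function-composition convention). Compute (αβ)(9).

β(9) = 7, then α(7) = 1; composing gives (αβ)(9) = 1.

1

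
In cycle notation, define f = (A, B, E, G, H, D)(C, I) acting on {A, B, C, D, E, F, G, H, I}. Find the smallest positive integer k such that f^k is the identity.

6

The disjoint cycles have lengths 6, 2, 1.
The order of f is the least common multiple of its cycle lengths: lcm(6, 2) = 6.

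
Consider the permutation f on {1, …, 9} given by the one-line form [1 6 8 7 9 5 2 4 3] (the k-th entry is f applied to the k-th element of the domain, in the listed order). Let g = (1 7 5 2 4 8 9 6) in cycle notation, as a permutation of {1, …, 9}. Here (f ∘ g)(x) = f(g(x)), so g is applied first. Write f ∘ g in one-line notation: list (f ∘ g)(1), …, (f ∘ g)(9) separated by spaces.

2 7 8 4 6 1 9 3 5

Chase each element through g then f: 1 → 7 → 2; 2 → 4 → 7; 3 → 3 → 8; 4 → 8 → 4; 5 → 2 → 6; 6 → 1 → 1; 7 → 5 → 9; 8 → 9 → 3; 9 → 6 → 5.
Collecting the images, f ∘ g = [2 7 8 4 6 1 9 3 5].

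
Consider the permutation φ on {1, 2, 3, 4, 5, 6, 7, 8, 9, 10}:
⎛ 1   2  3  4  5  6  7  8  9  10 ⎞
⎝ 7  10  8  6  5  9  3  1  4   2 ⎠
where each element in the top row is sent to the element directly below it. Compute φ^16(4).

6

Tracing 4 → 6 → … returns to 4 after 3 steps, so 4 lies in a 3-cycle (4, 6, 9).
Since the cycle has length 3, φ^16 acts on it the same as φ^1 (16 mod 3 = 1).
Stepping 1 place around the cycle: 4 → 6.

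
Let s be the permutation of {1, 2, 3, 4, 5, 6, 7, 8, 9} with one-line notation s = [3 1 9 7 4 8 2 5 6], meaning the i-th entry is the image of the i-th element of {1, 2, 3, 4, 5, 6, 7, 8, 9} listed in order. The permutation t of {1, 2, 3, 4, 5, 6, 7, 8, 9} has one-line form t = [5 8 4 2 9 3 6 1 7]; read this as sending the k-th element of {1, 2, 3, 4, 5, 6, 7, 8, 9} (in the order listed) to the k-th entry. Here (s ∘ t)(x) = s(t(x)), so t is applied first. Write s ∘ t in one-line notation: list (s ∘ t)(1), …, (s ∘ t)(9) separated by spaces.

For each element, apply t then s: 1 → 5 → 4; 2 → 8 → 5; 3 → 4 → 7; 4 → 2 → 1; 5 → 9 → 6; 6 → 3 → 9; 7 → 6 → 8; 8 → 1 → 3; 9 → 7 → 2.
So s ∘ t in one-line form is 4 5 7 1 6 9 8 3 2.

4 5 7 1 6 9 8 3 2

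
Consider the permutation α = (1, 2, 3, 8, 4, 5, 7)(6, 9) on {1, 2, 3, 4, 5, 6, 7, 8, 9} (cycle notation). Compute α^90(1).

1 lies in the 7-cycle (1, 2, 3, 8, 4, 5, 7).
On a 7-cycle, α^7 is the identity, so α^90 = α^6 there (90 ≡ 6 mod 7).
Advancing 6 steps from 1: 1 → 2 → 3 → 8 → 4 → 5 → 7.

7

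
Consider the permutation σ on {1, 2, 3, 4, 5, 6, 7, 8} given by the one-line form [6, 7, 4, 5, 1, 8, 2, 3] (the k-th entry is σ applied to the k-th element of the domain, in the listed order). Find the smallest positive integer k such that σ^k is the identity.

The disjoint-cycle form of σ has cycle lengths 6, 2.
The order of σ is the least common multiple of its cycle lengths: lcm(6, 2) = 6.

6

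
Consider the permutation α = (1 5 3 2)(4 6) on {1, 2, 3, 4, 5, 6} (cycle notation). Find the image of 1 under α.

5

In the cycle (1 5 3 2), 1 is followed by 5, so α(1) = 5.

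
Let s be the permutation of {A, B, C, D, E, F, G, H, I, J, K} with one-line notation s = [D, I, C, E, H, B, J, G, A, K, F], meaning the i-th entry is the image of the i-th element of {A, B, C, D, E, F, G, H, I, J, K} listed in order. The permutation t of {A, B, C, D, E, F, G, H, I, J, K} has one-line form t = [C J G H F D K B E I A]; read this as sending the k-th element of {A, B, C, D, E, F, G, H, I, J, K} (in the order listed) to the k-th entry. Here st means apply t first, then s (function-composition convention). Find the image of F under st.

First apply t: t(F) = D, then s(D) = E. Thus (st)(F) = E.

E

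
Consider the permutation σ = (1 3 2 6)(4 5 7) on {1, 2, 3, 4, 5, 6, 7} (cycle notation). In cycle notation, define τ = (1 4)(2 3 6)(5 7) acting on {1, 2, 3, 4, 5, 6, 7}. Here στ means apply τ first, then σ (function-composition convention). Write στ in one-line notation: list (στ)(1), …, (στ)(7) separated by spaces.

5 2 1 3 4 6 7

For each element, apply τ then σ: 1 → 4 → 5; 2 → 3 → 2; 3 → 6 → 1; 4 → 1 → 3; 5 → 7 → 4; 6 → 2 → 6; 7 → 5 → 7.
Collecting the images, στ = [5 2 1 3 4 6 7].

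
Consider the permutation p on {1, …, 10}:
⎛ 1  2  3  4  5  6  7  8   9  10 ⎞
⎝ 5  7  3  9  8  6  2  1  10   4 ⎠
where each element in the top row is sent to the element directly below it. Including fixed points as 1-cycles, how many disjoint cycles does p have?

5

The cycle decomposition is (1, 5, 8)(2, 7)(3)(4, 9, 10)(6), which has 5 cycles (counting 1-cycles).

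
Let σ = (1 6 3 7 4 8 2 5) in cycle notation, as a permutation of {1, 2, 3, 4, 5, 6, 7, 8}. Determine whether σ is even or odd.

odd

The cycle lengths are 8.
A cycle of length ℓ contributes ℓ−1 transpositions, so σ is a product of 7 transpositions — odd.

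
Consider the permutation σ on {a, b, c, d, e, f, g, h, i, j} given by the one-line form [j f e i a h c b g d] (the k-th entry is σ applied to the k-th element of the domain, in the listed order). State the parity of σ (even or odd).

even

In disjoint-cycle form the cycle lengths are 7, 3.
A cycle of length ℓ contributes ℓ−1 transpositions, so σ is a product of 6 + 2 = 8 transpositions — even.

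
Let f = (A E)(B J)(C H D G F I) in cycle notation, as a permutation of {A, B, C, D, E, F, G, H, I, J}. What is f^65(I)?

F

I lies in the 6-cycle (C H D G F I).
Since the cycle has length 6, f^65 acts on it the same as f^5 (65 mod 6 = 5).
Stepping 5 places around the cycle: I → C → H → D → G → F.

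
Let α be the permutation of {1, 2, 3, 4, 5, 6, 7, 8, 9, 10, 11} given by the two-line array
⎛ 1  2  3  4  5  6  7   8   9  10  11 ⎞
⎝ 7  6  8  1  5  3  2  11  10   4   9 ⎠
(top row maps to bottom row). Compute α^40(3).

Tracing 3 → 8 → … returns to 3 after 10 steps, so 3 lies in a 10-cycle (1, 7, 2, 6, 3, 8, 11, 9, 10, 4).
Powers repeat with period 10 on this cycle, and 40 mod 10 = 0, so α^40(3) = α^0(3).
So α^40(3) = 3.

3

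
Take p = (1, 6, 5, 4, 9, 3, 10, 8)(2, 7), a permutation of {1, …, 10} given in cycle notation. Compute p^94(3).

4

3 lies in the 8-cycle (1, 6, 5, 4, 9, 3, 10, 8).
On an 8-cycle, p^8 is the identity, so p^94 = p^6 there (94 ≡ 6 mod 8).
Stepping 6 places around the cycle: 3 → 10 → 8 → 1 → 6 → 5 → 4.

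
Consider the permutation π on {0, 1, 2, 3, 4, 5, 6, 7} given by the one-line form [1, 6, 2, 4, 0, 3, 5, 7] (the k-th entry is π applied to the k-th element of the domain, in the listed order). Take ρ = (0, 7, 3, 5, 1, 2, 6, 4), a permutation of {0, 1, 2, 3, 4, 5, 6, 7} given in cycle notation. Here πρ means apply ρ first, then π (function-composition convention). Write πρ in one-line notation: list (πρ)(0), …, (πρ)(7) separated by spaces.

Chase each element through ρ then π: 0 → 7 → 7; 1 → 2 → 2; 2 → 6 → 5; 3 → 5 → 3; 4 → 0 → 1; 5 → 1 → 6; 6 → 4 → 0; 7 → 3 → 4.
So πρ in one-line form is 7 2 5 3 1 6 0 4.

7 2 5 3 1 6 0 4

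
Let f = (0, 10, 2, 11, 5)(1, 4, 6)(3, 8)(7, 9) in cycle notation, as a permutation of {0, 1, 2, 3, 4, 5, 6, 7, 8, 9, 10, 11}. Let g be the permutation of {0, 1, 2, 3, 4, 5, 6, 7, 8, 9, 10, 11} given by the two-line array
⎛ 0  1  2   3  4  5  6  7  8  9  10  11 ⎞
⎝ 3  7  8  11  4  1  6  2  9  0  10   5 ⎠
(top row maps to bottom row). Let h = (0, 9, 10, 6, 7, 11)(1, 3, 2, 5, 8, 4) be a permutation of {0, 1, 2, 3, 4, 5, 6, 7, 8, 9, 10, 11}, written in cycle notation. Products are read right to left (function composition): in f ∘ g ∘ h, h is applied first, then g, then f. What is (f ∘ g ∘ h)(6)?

Apply the permutations in order: h(6) = 7, then g(7) = 2, then f(2) = 11. So (f ∘ g ∘ h)(6) = 11.

11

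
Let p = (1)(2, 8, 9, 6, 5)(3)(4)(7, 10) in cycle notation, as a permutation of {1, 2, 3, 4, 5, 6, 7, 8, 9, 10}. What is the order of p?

The disjoint cycles have lengths 5, 2, 1, 1, 1.
Since disjoint cycles commute, ord(p) = lcm(5, 2) = 10.

10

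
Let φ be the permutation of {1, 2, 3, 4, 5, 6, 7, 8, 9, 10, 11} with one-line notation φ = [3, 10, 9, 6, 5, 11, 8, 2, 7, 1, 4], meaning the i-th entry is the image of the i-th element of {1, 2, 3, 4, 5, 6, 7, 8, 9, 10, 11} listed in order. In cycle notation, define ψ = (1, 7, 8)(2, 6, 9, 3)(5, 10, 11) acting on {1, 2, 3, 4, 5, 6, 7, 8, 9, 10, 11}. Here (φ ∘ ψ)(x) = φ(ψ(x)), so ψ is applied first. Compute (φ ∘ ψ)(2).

First apply ψ: ψ(2) = 6, then φ(6) = 11. Thus (φ ∘ ψ)(2) = 11.

11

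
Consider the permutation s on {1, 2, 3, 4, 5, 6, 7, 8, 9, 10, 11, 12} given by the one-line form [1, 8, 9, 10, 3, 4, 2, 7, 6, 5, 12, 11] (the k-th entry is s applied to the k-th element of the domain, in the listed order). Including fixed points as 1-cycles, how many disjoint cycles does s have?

4

The cycle decomposition is (1)(2 8 7)(3 9 6 4 10 5)(11 12), which has 4 cycles (counting 1-cycles).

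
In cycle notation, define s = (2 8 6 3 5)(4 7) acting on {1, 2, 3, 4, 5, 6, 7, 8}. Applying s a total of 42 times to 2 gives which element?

2 lies in the 5-cycle (2 8 6 3 5).
Powers repeat with period 5 on this cycle, and 42 mod 5 = 2, so s^42(2) = s^2(2).
Stepping 2 places around the cycle: 2 → 8 → 6.

6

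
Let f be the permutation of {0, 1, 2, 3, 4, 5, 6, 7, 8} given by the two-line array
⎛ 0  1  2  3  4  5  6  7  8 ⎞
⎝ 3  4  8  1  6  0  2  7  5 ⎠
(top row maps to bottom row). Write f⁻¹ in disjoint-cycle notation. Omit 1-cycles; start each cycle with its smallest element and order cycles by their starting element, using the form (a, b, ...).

First write f in disjoint cycles: (0, 3, 1, 4, 6, 2, 8, 5).
The inverse reverses every cycle; in canonical form, f⁻¹ = (0, 5, 8, 2, 6, 4, 1, 3).

(0, 5, 8, 2, 6, 4, 1, 3)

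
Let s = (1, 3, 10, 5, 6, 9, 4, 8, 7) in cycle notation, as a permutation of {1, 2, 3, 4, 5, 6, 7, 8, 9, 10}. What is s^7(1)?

1 lies in the 9-cycle (1, 3, 10, 5, 6, 9, 4, 8, 7).
Advancing 7 steps from 1: 1 → 3 → 10 → 5 → 6 → 9 → 4 → 8.

8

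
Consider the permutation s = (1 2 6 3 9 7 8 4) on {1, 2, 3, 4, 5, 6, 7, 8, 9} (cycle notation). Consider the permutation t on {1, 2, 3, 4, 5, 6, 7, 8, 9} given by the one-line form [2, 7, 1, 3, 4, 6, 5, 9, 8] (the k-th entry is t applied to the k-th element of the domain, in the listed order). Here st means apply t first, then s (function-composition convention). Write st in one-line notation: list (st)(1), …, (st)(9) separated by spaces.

(st)(x) = s(t(x)). Computing each image: s(t(1)) = s(2) = 6, s(t(2)) = s(7) = 8, s(t(3)) = s(1) = 2, s(t(4)) = s(3) = 9, s(t(5)) = s(4) = 1, s(t(6)) = s(6) = 3, s(t(7)) = s(5) = 5, s(t(8)) = s(9) = 7, s(t(9)) = s(8) = 4.
Hence st = [6 8 2 9 1 3 5 7 4].

6 8 2 9 1 3 5 7 4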